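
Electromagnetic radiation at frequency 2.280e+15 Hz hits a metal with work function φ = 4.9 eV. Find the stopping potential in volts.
4.5293 V

The stopping potential V_s satisfies: eV_s = KE_max

First, find KE_max using Einstein's equation:
E_photon = hf = (6.626×10⁻³⁴ J·s)(2.280e+15 Hz) = 9.4293 eV
KE_max = E_photon - φ = 9.4293 - 4.9 = 4.5293 eV

Since eV_s = KE_max:
V_s = KE_max/e = 4.5293 V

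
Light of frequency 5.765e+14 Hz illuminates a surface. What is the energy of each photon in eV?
2.3842 eV

Using E = hf:

E = hf = (6.626×10⁻³⁴ J·s)(5.765e+14 Hz)
E = 2.3842 eV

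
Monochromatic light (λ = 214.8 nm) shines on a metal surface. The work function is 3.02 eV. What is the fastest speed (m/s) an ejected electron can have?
9.8391e+05 m/s

First, find the maximum kinetic energy:
E_photon = hc/λ = 5.7721 eV
KE_max = E_photon - φ = 5.7721 - 3.02 = 2.7521 eV

Convert to Joules: KE_max = 2.7521 × 1.602×10⁻¹⁹ J = 4.4093e-19 J

Then use KE = ½mv² to find velocity:
v = √(2·KE/m) = √(2 × 4.4093e-19 J / 9.109e-31 kg)
v = 9.8391e+05 m/s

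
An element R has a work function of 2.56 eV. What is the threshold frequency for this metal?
6.1901e+14 Hz

The threshold frequency is when the photon energy equals the work function:
hf₀ = φ

Solving for f₀:
f₀ = φ/h = (2.56 eV × 1.602×10⁻¹⁹ J/eV) / (6.626×10⁻³⁴ J·s)
f₀ = 6.1901e+14 Hz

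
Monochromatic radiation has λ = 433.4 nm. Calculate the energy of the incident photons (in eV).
2.8607 eV

Using E = hf = hc/λ:

E = hc/λ = (6.626×10⁻³⁴ J·s)(3×10⁸ m/s) / (433.4×10⁻⁹ m)
E = 2.8607 eV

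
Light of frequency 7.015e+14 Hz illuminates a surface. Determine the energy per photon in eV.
2.9012 eV

Using E = hf:

E = hf = (6.626×10⁻³⁴ J·s)(7.015e+14 Hz)
E = 2.9012 eV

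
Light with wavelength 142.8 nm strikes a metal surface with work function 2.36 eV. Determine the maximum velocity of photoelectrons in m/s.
1.4913e+06 m/s

First, find the maximum kinetic energy:
E_photon = hc/λ = 8.6824 eV
KE_max = E_photon - φ = 8.6824 - 2.36 = 6.3224 eV

Convert to Joules: KE_max = 6.3224 × 1.602×10⁻¹⁹ J = 1.0130e-18 J

Then use KE = ½mv² to find velocity:
v = √(2·KE/m) = √(2 × 1.0130e-18 J / 9.109e-31 kg)
v = 1.4913e+06 m/s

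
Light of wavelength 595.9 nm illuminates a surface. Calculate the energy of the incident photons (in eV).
2.0806 eV

Using E = hf = hc/λ:

E = hc/λ = (6.626×10⁻³⁴ J·s)(3×10⁸ m/s) / (595.9×10⁻⁹ m)
E = 2.0806 eV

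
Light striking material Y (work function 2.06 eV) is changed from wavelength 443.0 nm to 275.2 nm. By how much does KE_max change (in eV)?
1.7065 eV

Using Einstein's equation: KE_max = hc/λ - φ

For λ₁ = 443.0 nm:
KE₁ = hc/λ₁ - φ = 2.7987 - 2.06 = 0.7387 eV

For λ₂ = 275.2 nm:
KE₂ = hc/λ₂ - φ = 4.5052 - 2.06 = 2.4452 eV

Change in KE:
ΔKE = KE₂ - KE₁ = 2.4452 - 0.7387 = 1.7065 eV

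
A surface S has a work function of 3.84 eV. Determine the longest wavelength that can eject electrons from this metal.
322.88 nm

The threshold wavelength is when the photon energy equals the work function:
hc/λ₀ = φ

Solving for λ₀:
λ₀ = hc/φ = (6.626×10⁻³⁴ J·s)(3×10⁸ m/s) / (3.84 eV × 1.602×10⁻¹⁹ J/eV)
λ₀ = 322.88 nm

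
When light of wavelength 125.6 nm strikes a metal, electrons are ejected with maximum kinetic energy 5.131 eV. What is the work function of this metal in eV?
4.74 eV

From Einstein's photoelectric equation: KE_max = hf - φ = hc/λ - φ

Rearranging for φ:
φ = hc/λ - KE_max

Calculate photon energy:
E_photon = hc/λ = 9.8714 eV

Therefore:
φ = 9.8714 - 5.131 = 4.74 eV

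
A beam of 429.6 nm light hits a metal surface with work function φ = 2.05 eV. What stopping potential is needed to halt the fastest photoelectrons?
0.8360 V

The stopping potential V_s satisfies: eV_s = KE_max

First, find KE_max using Einstein's equation:
E_photon = hc/λ = 2.8860 eV
KE_max = E_photon - φ = 2.8860 - 2.05 = 0.8360 eV

Since eV_s = KE_max:
V_s = KE_max/e = 0.8360 V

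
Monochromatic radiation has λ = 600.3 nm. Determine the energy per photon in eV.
2.0654 eV

Using E = hf = hc/λ:

E = hc/λ = (6.626×10⁻³⁴ J·s)(3×10⁸ m/s) / (600.3×10⁻⁹ m)
E = 2.0654 eV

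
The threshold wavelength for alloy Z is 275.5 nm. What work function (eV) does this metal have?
4.50 eV

At the threshold wavelength, photon energy equals work function:
φ = hc/λ₀

Calculating:
φ = (6.626×10⁻³⁴ J·s)(3×10⁸ m/s) / (275.5×10⁻⁹ m)
φ = 4.50 eV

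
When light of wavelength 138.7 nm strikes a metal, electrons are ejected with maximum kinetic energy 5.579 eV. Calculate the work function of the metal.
3.36 eV

From Einstein's photoelectric equation: KE_max = hf - φ = hc/λ - φ

Rearranging for φ:
φ = hc/λ - KE_max

Calculate photon energy:
E_photon = hc/λ = 8.9390 eV

Therefore:
φ = 8.9390 - 5.579 = 3.36 eV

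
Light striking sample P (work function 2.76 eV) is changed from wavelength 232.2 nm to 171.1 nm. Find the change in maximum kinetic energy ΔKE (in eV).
1.9068 eV

Using Einstein's equation: KE_max = hc/λ - φ

For λ₁ = 232.2 nm:
KE₁ = hc/λ₁ - φ = 5.3395 - 2.76 = 2.5795 eV

For λ₂ = 171.1 nm:
KE₂ = hc/λ₂ - φ = 7.2463 - 2.76 = 4.4863 eV

Change in KE:
ΔKE = KE₂ - KE₁ = 4.4863 - 2.5795 = 1.9068 eV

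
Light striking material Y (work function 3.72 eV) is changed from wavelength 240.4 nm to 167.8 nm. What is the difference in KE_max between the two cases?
2.2314 eV

Using Einstein's equation: KE_max = hc/λ - φ

For λ₁ = 240.4 nm:
KE₁ = hc/λ₁ - φ = 5.1574 - 3.72 = 1.4374 eV

For λ₂ = 167.8 nm:
KE₂ = hc/λ₂ - φ = 7.3888 - 3.72 = 3.6688 eV

Change in KE:
ΔKE = KE₂ - KE₁ = 3.6688 - 1.4374 = 2.2314 eV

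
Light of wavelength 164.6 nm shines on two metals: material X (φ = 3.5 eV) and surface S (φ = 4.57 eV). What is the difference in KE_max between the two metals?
1.0700 eV

Using KE_max = hc/λ - φ for each metal:

Photon energy: E = hc/λ = 7.5325 eV

For material X (φ₁ = 3.5 eV):
KE₁ = E - φ₁ = 7.5325 - 3.5 = 4.0325 eV

For surface S (φ₂ = 4.57 eV):
KE₂ = E - φ₂ = 7.5325 - 4.57 = 2.9625 eV

Difference:
ΔKE = KE₁ - KE₂ = 4.0325 - 2.9625 = 1.0700 eV

Note: The difference equals the difference in work functions: 4.57 - 3.5 = 1.07 eV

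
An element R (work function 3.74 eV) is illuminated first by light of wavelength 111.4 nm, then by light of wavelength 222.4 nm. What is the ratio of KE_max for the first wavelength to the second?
4.0274

Using Einstein's equation: KE_max = hc/λ - φ

For λ₁ = 111.4 nm:
E₁ = hc/λ₁ = 11.1296 eV
KE₁ = E₁ - φ = 11.1296 - 3.74 = 7.3896 eV

For λ₂ = 222.4 nm:
E₂ = hc/λ₂ = 5.5748 eV
KE₂ = E₂ - φ = 5.5748 - 3.74 = 1.8348 eV

Ratio: KE₁/KE₂ = 7.3896/1.8348 = 4.0274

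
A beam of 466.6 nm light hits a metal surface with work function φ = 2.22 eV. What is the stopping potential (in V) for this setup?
0.4372 V

The stopping potential V_s satisfies: eV_s = KE_max

First, find KE_max using Einstein's equation:
E_photon = hc/λ = 2.6572 eV
KE_max = E_photon - φ = 2.6572 - 2.22 = 0.4372 eV

Since eV_s = KE_max:
V_s = KE_max/e = 0.4372 V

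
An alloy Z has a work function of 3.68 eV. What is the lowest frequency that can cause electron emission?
8.8982e+14 Hz

The threshold frequency is when the photon energy equals the work function:
hf₀ = φ

Solving for f₀:
f₀ = φ/h = (3.68 eV × 1.602×10⁻¹⁹ J/eV) / (6.626×10⁻³⁴ J·s)
f₀ = 8.8982e+14 Hz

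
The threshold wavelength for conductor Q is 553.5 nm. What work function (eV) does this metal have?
2.24 eV

At the threshold wavelength, photon energy equals work function:
φ = hc/λ₀

Calculating:
φ = (6.626×10⁻³⁴ J·s)(3×10⁸ m/s) / (553.5×10⁻⁹ m)
φ = 2.24 eV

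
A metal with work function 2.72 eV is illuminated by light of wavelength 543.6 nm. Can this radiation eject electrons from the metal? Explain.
No

For photoemission, the photon energy must exceed the work function.

Photon energy: E = hc/λ = 2.2808 eV
Work function: φ = 2.72 eV

Since E_photon (2.2808 eV) < φ (2.72 eV), photoemission will NOT occur.
The threshold wavelength is λ₀ = hc/φ = 455.8 nm.
Since 543.6 nm > 455.8 nm, the photons lack sufficient energy.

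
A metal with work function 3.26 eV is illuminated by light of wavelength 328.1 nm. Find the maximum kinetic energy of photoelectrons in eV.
0.5189 eV

Using Einstein's photoelectric equation: KE_max = hf - φ = hc/λ - φ

First, calculate the photon energy:
E_photon = hc/λ = (6.626×10⁻³⁴ J·s)(3×10⁸ m/s) / (328.1×10⁻⁹ m)
E_photon = 3.7789 eV

Then, the maximum kinetic energy:
KE_max = E_photon - φ = 3.7789 eV - 3.26 eV = 0.5189 eV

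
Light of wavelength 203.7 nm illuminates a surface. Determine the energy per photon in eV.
6.0866 eV

Using E = hf = hc/λ:

E = hc/λ = (6.626×10⁻³⁴ J·s)(3×10⁸ m/s) / (203.7×10⁻⁹ m)
E = 6.0866 eV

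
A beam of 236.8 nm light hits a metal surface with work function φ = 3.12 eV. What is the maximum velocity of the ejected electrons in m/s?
8.6271e+05 m/s

First, find the maximum kinetic energy:
E_photon = hc/λ = 5.2358 eV
KE_max = E_photon - φ = 5.2358 - 3.12 = 2.1158 eV

Convert to Joules: KE_max = 2.1158 × 1.602×10⁻¹⁹ J = 3.3899e-19 J

Then use KE = ½mv² to find velocity:
v = √(2·KE/m) = √(2 × 3.3899e-19 J / 9.109e-31 kg)
v = 8.6271e+05 m/s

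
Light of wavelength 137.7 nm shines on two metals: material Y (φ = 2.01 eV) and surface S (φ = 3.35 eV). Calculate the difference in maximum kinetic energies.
1.3400 eV

Using KE_max = hc/λ - φ for each metal:

Photon energy: E = hc/λ = 9.0039 eV

For material Y (φ₁ = 2.01 eV):
KE₁ = E - φ₁ = 9.0039 - 2.01 = 6.9939 eV

For surface S (φ₂ = 3.35 eV):
KE₂ = E - φ₂ = 9.0039 - 3.35 = 5.6539 eV

Difference:
ΔKE = KE₁ - KE₂ = 6.9939 - 5.6539 = 1.3400 eV

Note: The difference equals the difference in work functions: 3.35 - 2.01 = 1.34 eV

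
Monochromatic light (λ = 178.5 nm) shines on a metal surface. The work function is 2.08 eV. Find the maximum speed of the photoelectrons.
1.3083e+06 m/s

First, find the maximum kinetic energy:
E_photon = hc/λ = 6.9459 eV
KE_max = E_photon - φ = 6.9459 - 2.08 = 4.8659 eV

Convert to Joules: KE_max = 4.8659 × 1.602×10⁻¹⁹ J = 7.7960e-19 J

Then use KE = ½mv² to find velocity:
v = √(2·KE/m) = √(2 × 7.7960e-19 J / 9.109e-31 kg)
v = 1.3083e+06 m/s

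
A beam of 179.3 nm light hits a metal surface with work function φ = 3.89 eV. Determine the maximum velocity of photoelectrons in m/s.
1.0315e+06 m/s

First, find the maximum kinetic energy:
E_photon = hc/λ = 6.9149 eV
KE_max = E_photon - φ = 6.9149 - 3.89 = 3.0249 eV

Convert to Joules: KE_max = 3.0249 × 1.602×10⁻¹⁹ J = 4.8464e-19 J

Then use KE = ½mv² to find velocity:
v = √(2·KE/m) = √(2 × 4.8464e-19 J / 9.109e-31 kg)
v = 1.0315e+06 m/s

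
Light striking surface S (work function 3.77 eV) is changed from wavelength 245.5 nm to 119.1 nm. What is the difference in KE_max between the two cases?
5.3598 eV

Using Einstein's equation: KE_max = hc/λ - φ

For λ₁ = 245.5 nm:
KE₁ = hc/λ₁ - φ = 5.0503 - 3.77 = 1.2803 eV

For λ₂ = 119.1 nm:
KE₂ = hc/λ₂ - φ = 10.4101 - 3.77 = 6.6401 eV

Change in KE:
ΔKE = KE₂ - KE₁ = 6.6401 - 1.2803 = 5.3598 eV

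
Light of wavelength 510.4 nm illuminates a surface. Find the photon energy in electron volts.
2.4292 eV

Using E = hf = hc/λ:

E = hc/λ = (6.626×10⁻³⁴ J·s)(3×10⁸ m/s) / (510.4×10⁻⁹ m)
E = 2.4292 eV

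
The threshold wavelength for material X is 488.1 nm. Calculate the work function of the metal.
2.54 eV

At the threshold wavelength, photon energy equals work function:
φ = hc/λ₀

Calculating:
φ = (6.626×10⁻³⁴ J·s)(3×10⁸ m/s) / (488.1×10⁻⁹ m)
φ = 2.54 eV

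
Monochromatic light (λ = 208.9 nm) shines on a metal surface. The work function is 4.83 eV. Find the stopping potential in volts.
1.1051 V

The stopping potential V_s satisfies: eV_s = KE_max

First, find KE_max using Einstein's equation:
E_photon = hc/λ = 5.9351 eV
KE_max = E_photon - φ = 5.9351 - 4.83 = 1.1051 eV

Since eV_s = KE_max:
V_s = KE_max/e = 1.1051 V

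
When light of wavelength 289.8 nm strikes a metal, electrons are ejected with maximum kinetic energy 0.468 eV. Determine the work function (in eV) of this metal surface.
3.81 eV

From Einstein's photoelectric equation: KE_max = hf - φ = hc/λ - φ

Rearranging for φ:
φ = hc/λ - KE_max

Calculate photon energy:
E_photon = hc/λ = 4.2783 eV

Therefore:
φ = 4.2783 - 0.468 = 3.81 eV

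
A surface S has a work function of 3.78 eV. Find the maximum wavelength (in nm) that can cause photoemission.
328.00 nm

The threshold wavelength is when the photon energy equals the work function:
hc/λ₀ = φ

Solving for λ₀:
λ₀ = hc/φ = (6.626×10⁻³⁴ J·s)(3×10⁸ m/s) / (3.78 eV × 1.602×10⁻¹⁹ J/eV)
λ₀ = 328.00 nm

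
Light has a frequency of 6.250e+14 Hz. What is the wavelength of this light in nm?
479.67 nm

Using the wave equation: c = fλ

Solving for wavelength:
λ = c/f = (3×10⁸ m/s) / (6.250e+14 Hz)
λ = 479.67 nm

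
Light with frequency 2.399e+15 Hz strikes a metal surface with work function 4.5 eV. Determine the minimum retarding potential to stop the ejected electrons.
5.4215 V

The stopping potential V_s satisfies: eV_s = KE_max

First, find KE_max using Einstein's equation:
E_photon = hf = (6.626×10⁻³⁴ J·s)(2.399e+15 Hz) = 9.9215 eV
KE_max = E_photon - φ = 9.9215 - 4.5 = 5.4215 eV

Since eV_s = KE_max:
V_s = KE_max/e = 5.4215 V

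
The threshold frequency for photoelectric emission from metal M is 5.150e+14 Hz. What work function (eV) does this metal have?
2.13 eV

At the threshold frequency, photon energy equals work function:
φ = hf₀

Calculating:
φ = (6.626×10⁻³⁴ J·s)(5.150e+14 Hz)
φ = 2.13 eV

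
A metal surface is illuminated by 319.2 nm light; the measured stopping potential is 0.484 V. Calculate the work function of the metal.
3.40 eV

The stopping potential gives the maximum kinetic energy: KE_max = eV_s = 0.484 eV

From Einstein's photoelectric equation: KE_max = hc/λ - φ
Rearranging: φ = hc/λ - KE_max

Calculate photon energy:
E_photon = hc/λ = (6.626×10⁻³⁴ J·s)(3×10⁸ m/s) / (319.2×10⁻⁹ m) = 3.8842 eV

Therefore:
φ = 3.8842 - 0.484 = 3.40 eV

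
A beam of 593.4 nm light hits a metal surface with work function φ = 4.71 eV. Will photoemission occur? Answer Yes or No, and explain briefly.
No

For photoemission, the photon energy must exceed the work function.

Photon energy: E = hc/λ = 2.0894 eV
Work function: φ = 4.71 eV

Since E_photon (2.0894 eV) < φ (4.71 eV), photoemission will NOT occur.
The threshold wavelength is λ₀ = hc/φ = 263.2 nm.
Since 593.4 nm > 263.2 nm, the photons lack sufficient energy.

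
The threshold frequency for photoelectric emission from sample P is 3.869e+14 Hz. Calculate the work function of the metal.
1.60 eV

At the threshold frequency, photon energy equals work function:
φ = hf₀

Calculating:
φ = (6.626×10⁻³⁴ J·s)(3.869e+14 Hz)
φ = 1.60 eV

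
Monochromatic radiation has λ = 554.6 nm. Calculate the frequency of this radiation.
5.4056e+14 Hz

Using the wave equation: c = fλ

Solving for frequency:
f = c/λ = (3×10⁸ m/s) / (554.6×10⁻⁹ m)
f = 5.4056e+14 Hz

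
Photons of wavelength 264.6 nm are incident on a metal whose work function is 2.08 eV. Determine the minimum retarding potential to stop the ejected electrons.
2.6057 V

The stopping potential V_s satisfies: eV_s = KE_max

First, find KE_max using Einstein's equation:
E_photon = hc/λ = 4.6857 eV
KE_max = E_photon - φ = 4.6857 - 2.08 = 2.6057 eV

Since eV_s = KE_max:
V_s = KE_max/e = 2.6057 V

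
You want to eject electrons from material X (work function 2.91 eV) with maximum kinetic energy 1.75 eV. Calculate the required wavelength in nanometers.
266.06 nm

From Einstein's equation: KE_max = hc/λ - φ

Rearranging for λ:
hc/λ = KE_max + φ
λ = hc/(KE_max + φ)

Required photon energy:
E_photon = KE_max + φ = 1.75 + 2.91 = 4.66 eV

Required wavelength:
λ = hc/E_photon = (6.626×10⁻³⁴)(3×10⁸) / (4.66 × 1.602×10⁻¹⁹)
λ = 266.06 nm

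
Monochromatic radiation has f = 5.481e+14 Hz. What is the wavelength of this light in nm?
546.97 nm

Using the wave equation: c = fλ

Solving for wavelength:
λ = c/f = (3×10⁸ m/s) / (5.481e+14 Hz)
λ = 546.97 nm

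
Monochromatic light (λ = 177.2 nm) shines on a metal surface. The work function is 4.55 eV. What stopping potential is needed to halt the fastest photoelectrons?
2.4469 V

The stopping potential V_s satisfies: eV_s = KE_max

First, find KE_max using Einstein's equation:
E_photon = hc/λ = 6.9969 eV
KE_max = E_photon - φ = 6.9969 - 4.55 = 2.4469 eV

Since eV_s = KE_max:
V_s = KE_max/e = 2.4469 V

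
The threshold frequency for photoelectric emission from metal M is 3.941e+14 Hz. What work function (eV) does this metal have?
1.63 eV

At the threshold frequency, photon energy equals work function:
φ = hf₀

Calculating:
φ = (6.626×10⁻³⁴ J·s)(3.941e+14 Hz)
φ = 1.63 eV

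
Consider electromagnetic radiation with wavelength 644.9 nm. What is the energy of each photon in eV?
1.9225 eV

Using E = hf = hc/λ:

E = hc/λ = (6.626×10⁻³⁴ J·s)(3×10⁸ m/s) / (644.9×10⁻⁹ m)
E = 1.9225 eV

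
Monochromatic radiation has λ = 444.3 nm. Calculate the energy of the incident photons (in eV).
2.7906 eV

Using E = hf = hc/λ:

E = hc/λ = (6.626×10⁻³⁴ J·s)(3×10⁸ m/s) / (444.3×10⁻⁹ m)
E = 2.7906 eV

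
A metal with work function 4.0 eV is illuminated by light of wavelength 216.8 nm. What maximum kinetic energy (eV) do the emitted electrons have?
1.7188 eV

Using Einstein's photoelectric equation: KE_max = hf - φ = hc/λ - φ

First, calculate the photon energy:
E_photon = hc/λ = (6.626×10⁻³⁴ J·s)(3×10⁸ m/s) / (216.8×10⁻⁹ m)
E_photon = 5.7188 eV

Then, the maximum kinetic energy:
KE_max = E_photon - φ = 5.7188 eV - 4.0 eV = 1.7188 eV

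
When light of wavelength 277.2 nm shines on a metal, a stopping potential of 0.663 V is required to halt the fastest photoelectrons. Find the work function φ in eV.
3.81 eV

The stopping potential gives the maximum kinetic energy: KE_max = eV_s = 0.663 eV

From Einstein's photoelectric equation: KE_max = hc/λ - φ
Rearranging: φ = hc/λ - KE_max

Calculate photon energy:
E_photon = hc/λ = (6.626×10⁻³⁴ J·s)(3×10⁸ m/s) / (277.2×10⁻⁹ m) = 4.4727 eV

Therefore:
φ = 4.4727 - 0.663 = 3.81 eV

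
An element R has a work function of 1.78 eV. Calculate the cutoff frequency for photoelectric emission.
4.3040e+14 Hz

The threshold frequency is when the photon energy equals the work function:
hf₀ = φ

Solving for f₀:
f₀ = φ/h = (1.78 eV × 1.602×10⁻¹⁹ J/eV) / (6.626×10⁻³⁴ J·s)
f₀ = 4.3040e+14 Hz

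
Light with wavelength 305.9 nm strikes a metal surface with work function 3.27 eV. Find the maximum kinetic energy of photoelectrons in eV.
0.7831 eV

Using Einstein's photoelectric equation: KE_max = hf - φ = hc/λ - φ

First, calculate the photon energy:
E_photon = hc/λ = (6.626×10⁻³⁴ J·s)(3×10⁸ m/s) / (305.9×10⁻⁹ m)
E_photon = 4.0531 eV

Then, the maximum kinetic energy:
KE_max = E_photon - φ = 4.0531 eV - 3.27 eV = 0.7831 eV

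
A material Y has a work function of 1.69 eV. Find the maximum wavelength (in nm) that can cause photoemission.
733.63 nm

The threshold wavelength is when the photon energy equals the work function:
hc/λ₀ = φ

Solving for λ₀:
λ₀ = hc/φ = (6.626×10⁻³⁴ J·s)(3×10⁸ m/s) / (1.69 eV × 1.602×10⁻¹⁹ J/eV)
λ₀ = 733.63 nm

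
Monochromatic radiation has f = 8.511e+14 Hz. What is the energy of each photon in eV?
3.5199 eV

Using E = hf:

E = hf = (6.626×10⁻³⁴ J·s)(8.511e+14 Hz)
E = 3.5199 eV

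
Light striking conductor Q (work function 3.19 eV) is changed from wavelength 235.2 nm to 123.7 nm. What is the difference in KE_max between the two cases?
4.7515 eV

Using Einstein's equation: KE_max = hc/λ - φ

For λ₁ = 235.2 nm:
KE₁ = hc/λ₁ - φ = 5.2714 - 3.19 = 2.0814 eV

For λ₂ = 123.7 nm:
KE₂ = hc/λ₂ - φ = 10.0230 - 3.19 = 6.8330 eV

Change in KE:
ΔKE = KE₂ - KE₁ = 6.8330 - 2.0814 = 4.7515 eV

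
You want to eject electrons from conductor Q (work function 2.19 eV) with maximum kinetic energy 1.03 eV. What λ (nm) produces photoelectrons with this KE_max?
385.04 nm

From Einstein's equation: KE_max = hc/λ - φ

Rearranging for λ:
hc/λ = KE_max + φ
λ = hc/(KE_max + φ)

Required photon energy:
E_photon = KE_max + φ = 1.03 + 2.19 = 3.22 eV

Required wavelength:
λ = hc/E_photon = (6.626×10⁻³⁴)(3×10⁸) / (3.22 × 1.602×10⁻¹⁹)
λ = 385.04 nm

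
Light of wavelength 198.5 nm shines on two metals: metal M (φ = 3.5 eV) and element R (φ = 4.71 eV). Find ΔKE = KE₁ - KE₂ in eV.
1.2100 eV

Using KE_max = hc/λ - φ for each metal:

Photon energy: E = hc/λ = 6.2461 eV

For metal M (φ₁ = 3.5 eV):
KE₁ = E - φ₁ = 6.2461 - 3.5 = 2.7461 eV

For element R (φ₂ = 4.71 eV):
KE₂ = E - φ₂ = 6.2461 - 4.71 = 1.5361 eV

Difference:
ΔKE = KE₁ - KE₂ = 2.7461 - 1.5361 = 1.2100 eV

Note: The difference equals the difference in work functions: 4.71 - 3.5 = 1.21 eV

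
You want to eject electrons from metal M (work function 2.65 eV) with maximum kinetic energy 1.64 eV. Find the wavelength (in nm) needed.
289.01 nm

From Einstein's equation: KE_max = hc/λ - φ

Rearranging for λ:
hc/λ = KE_max + φ
λ = hc/(KE_max + φ)

Required photon energy:
E_photon = KE_max + φ = 1.64 + 2.65 = 4.29 eV

Required wavelength:
λ = hc/E_photon = (6.626×10⁻³⁴)(3×10⁸) / (4.29 × 1.602×10⁻¹⁹)
λ = 289.01 nm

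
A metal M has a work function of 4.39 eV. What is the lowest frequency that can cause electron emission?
1.0615e+15 Hz

The threshold frequency is when the photon energy equals the work function:
hf₀ = φ

Solving for f₀:
f₀ = φ/h = (4.39 eV × 1.602×10⁻¹⁹ J/eV) / (6.626×10⁻³⁴ J·s)
f₀ = 1.0615e+15 Hz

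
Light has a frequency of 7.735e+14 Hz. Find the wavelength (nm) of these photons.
387.58 nm

Using the wave equation: c = fλ

Solving for wavelength:
λ = c/f = (3×10⁸ m/s) / (7.735e+14 Hz)
λ = 387.58 nm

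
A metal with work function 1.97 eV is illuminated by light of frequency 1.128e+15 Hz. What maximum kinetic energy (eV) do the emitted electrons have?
2.6950 eV

Using Einstein's photoelectric equation: KE_max = hf - φ

First, calculate the photon energy:
E_photon = hf = (6.626×10⁻³⁴ J·s)(1.128e+15 Hz)
E_photon = 4.6650 eV

Then, the maximum kinetic energy:
KE_max = E_photon - φ = 4.6650 eV - 1.97 eV = 2.6950 eV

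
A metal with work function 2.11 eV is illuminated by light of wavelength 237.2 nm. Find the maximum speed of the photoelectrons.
1.0471e+06 m/s

First, find the maximum kinetic energy:
E_photon = hc/λ = 5.2270 eV
KE_max = E_photon - φ = 5.2270 - 2.11 = 3.1170 eV

Convert to Joules: KE_max = 3.1170 × 1.602×10⁻¹⁹ J = 4.9940e-19 J

Then use KE = ½mv² to find velocity:
v = √(2·KE/m) = √(2 × 4.9940e-19 J / 9.109e-31 kg)
v = 1.0471e+06 m/s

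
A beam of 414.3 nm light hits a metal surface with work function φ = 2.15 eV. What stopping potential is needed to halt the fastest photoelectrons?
0.8426 V

The stopping potential V_s satisfies: eV_s = KE_max

First, find KE_max using Einstein's equation:
E_photon = hc/λ = 2.9926 eV
KE_max = E_photon - φ = 2.9926 - 2.15 = 0.8426 eV

Since eV_s = KE_max:
V_s = KE_max/e = 0.8426 V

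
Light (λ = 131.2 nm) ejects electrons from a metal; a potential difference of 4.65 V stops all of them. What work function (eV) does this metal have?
4.80 eV

The stopping potential gives the maximum kinetic energy: KE_max = eV_s = 4.65 eV

From Einstein's photoelectric equation: KE_max = hc/λ - φ
Rearranging: φ = hc/λ - KE_max

Calculate photon energy:
E_photon = hc/λ = (6.626×10⁻³⁴ J·s)(3×10⁸ m/s) / (131.2×10⁻⁹ m) = 9.4500 eV

Therefore:
φ = 9.4500 - 4.65 = 4.80 eV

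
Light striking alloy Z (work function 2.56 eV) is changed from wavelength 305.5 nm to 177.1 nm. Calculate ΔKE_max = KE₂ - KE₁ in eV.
2.9424 eV

Using Einstein's equation: KE_max = hc/λ - φ

For λ₁ = 305.5 nm:
KE₁ = hc/λ₁ - φ = 4.0584 - 2.56 = 1.4984 eV

For λ₂ = 177.1 nm:
KE₂ = hc/λ₂ - φ = 7.0008 - 2.56 = 4.4408 eV

Change in KE:
ΔKE = KE₂ - KE₁ = 4.4408 - 1.4984 = 2.9424 eV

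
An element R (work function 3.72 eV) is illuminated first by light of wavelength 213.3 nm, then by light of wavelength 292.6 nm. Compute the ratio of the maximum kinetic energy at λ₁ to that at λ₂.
4.0452

Using Einstein's equation: KE_max = hc/λ - φ

For λ₁ = 213.3 nm:
E₁ = hc/λ₁ = 5.8127 eV
KE₁ = E₁ - φ = 5.8127 - 3.72 = 2.0927 eV

For λ₂ = 292.6 nm:
E₂ = hc/λ₂ = 4.2373 eV
KE₂ = E₂ - φ = 4.2373 - 3.72 = 0.5173 eV

Ratio: KE₁/KE₂ = 2.0927/0.5173 = 4.0452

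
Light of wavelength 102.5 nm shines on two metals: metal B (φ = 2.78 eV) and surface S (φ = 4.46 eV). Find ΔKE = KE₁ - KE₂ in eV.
1.6800 eV

Using KE_max = hc/λ - φ for each metal:

Photon energy: E = hc/λ = 12.0960 eV

For metal B (φ₁ = 2.78 eV):
KE₁ = E - φ₁ = 12.0960 - 2.78 = 9.3160 eV

For surface S (φ₂ = 4.46 eV):
KE₂ = E - φ₂ = 12.0960 - 4.46 = 7.6360 eV

Difference:
ΔKE = KE₁ - KE₂ = 9.3160 - 7.6360 = 1.6800 eV

Note: The difference equals the difference in work functions: 4.46 - 2.78 = 1.68 eV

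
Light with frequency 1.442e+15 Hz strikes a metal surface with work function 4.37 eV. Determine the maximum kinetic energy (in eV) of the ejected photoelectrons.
1.5936 eV

Using Einstein's photoelectric equation: KE_max = hf - φ

First, calculate the photon energy:
E_photon = hf = (6.626×10⁻³⁴ J·s)(1.442e+15 Hz)
E_photon = 5.9636 eV

Then, the maximum kinetic energy:
KE_max = E_photon - φ = 5.9636 eV - 4.37 eV = 1.5936 eV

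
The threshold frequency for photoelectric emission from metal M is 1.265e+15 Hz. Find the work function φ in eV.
5.23 eV

At the threshold frequency, photon energy equals work function:
φ = hf₀

Calculating:
φ = (6.626×10⁻³⁴ J·s)(1.265e+15 Hz)
φ = 5.23 eV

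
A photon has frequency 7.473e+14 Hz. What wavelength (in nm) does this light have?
401.17 nm

Using the wave equation: c = fλ

Solving for wavelength:
λ = c/f = (3×10⁸ m/s) / (7.473e+14 Hz)
λ = 401.17 nm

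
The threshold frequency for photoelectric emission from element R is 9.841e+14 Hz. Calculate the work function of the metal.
4.07 eV

At the threshold frequency, photon energy equals work function:
φ = hf₀

Calculating:
φ = (6.626×10⁻³⁴ J·s)(9.841e+14 Hz)
φ = 4.07 eV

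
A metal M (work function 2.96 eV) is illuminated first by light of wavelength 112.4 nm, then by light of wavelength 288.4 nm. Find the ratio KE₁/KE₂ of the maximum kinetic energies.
6.0272

Using Einstein's equation: KE_max = hc/λ - φ

For λ₁ = 112.4 nm:
E₁ = hc/λ₁ = 11.0306 eV
KE₁ = E₁ - φ = 11.0306 - 2.96 = 8.0706 eV

For λ₂ = 288.4 nm:
E₂ = hc/λ₂ = 4.2990 eV
KE₂ = E₂ - φ = 4.2990 - 2.96 = 1.3390 eV

Ratio: KE₁/KE₂ = 8.0706/1.3390 = 6.0272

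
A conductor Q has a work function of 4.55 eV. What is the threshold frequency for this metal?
1.1002e+15 Hz

The threshold frequency is when the photon energy equals the work function:
hf₀ = φ

Solving for f₀:
f₀ = φ/h = (4.55 eV × 1.602×10⁻¹⁹ J/eV) / (6.626×10⁻³⁴ J·s)
f₀ = 1.1002e+15 Hz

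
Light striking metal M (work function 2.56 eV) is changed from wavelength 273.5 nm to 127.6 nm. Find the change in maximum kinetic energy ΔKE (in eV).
5.1834 eV

Using Einstein's equation: KE_max = hc/λ - φ

For λ₁ = 273.5 nm:
KE₁ = hc/λ₁ - φ = 4.5332 - 2.56 = 1.9732 eV

For λ₂ = 127.6 nm:
KE₂ = hc/λ₂ - φ = 9.7166 - 2.56 = 7.1566 eV

Change in KE:
ΔKE = KE₂ - KE₁ = 7.1566 - 1.9732 = 5.1834 eV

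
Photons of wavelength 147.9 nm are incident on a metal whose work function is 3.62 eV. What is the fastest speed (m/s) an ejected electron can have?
1.2944e+06 m/s

First, find the maximum kinetic energy:
E_photon = hc/λ = 8.3830 eV
KE_max = E_photon - φ = 8.3830 - 3.62 = 4.7630 eV

Convert to Joules: KE_max = 4.7630 × 1.602×10⁻¹⁹ J = 7.6311e-19 J

Then use KE = ½mv² to find velocity:
v = √(2·KE/m) = √(2 × 7.6311e-19 J / 9.109e-31 kg)
v = 1.2944e+06 m/s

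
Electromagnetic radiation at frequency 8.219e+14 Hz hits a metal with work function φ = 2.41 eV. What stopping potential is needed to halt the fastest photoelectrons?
0.9891 V

The stopping potential V_s satisfies: eV_s = KE_max

First, find KE_max using Einstein's equation:
E_photon = hf = (6.626×10⁻³⁴ J·s)(8.219e+14 Hz) = 3.3991 eV
KE_max = E_photon - φ = 3.3991 - 2.41 = 0.9891 eV

Since eV_s = KE_max:
V_s = KE_max/e = 0.9891 V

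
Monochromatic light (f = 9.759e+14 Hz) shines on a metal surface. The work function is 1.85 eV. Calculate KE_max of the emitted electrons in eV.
2.1860 eV

Using Einstein's photoelectric equation: KE_max = hf - φ

First, calculate the photon energy:
E_photon = hf = (6.626×10⁻³⁴ J·s)(9.759e+14 Hz)
E_photon = 4.0360 eV

Then, the maximum kinetic energy:
KE_max = E_photon - φ = 4.0360 eV - 1.85 eV = 2.1860 eV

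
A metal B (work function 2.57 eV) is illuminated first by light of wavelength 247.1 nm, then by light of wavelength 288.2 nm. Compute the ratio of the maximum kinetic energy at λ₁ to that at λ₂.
1.4131

Using Einstein's equation: KE_max = hc/λ - φ

For λ₁ = 247.1 nm:
E₁ = hc/λ₁ = 5.0176 eV
KE₁ = E₁ - φ = 5.0176 - 2.57 = 2.4476 eV

For λ₂ = 288.2 nm:
E₂ = hc/λ₂ = 4.3020 eV
KE₂ = E₂ - φ = 4.3020 - 2.57 = 1.7320 eV

Ratio: KE₁/KE₂ = 2.4476/1.7320 = 1.4131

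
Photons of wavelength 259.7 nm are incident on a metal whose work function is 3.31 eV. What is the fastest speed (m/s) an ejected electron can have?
7.1766e+05 m/s

First, find the maximum kinetic energy:
E_photon = hc/λ = 4.7741 eV
KE_max = E_photon - φ = 4.7741 - 3.31 = 1.4641 eV

Convert to Joules: KE_max = 1.4641 × 1.602×10⁻¹⁹ J = 2.3458e-19 J

Then use KE = ½mv² to find velocity:
v = √(2·KE/m) = √(2 × 2.3458e-19 J / 9.109e-31 kg)
v = 7.1766e+05 m/s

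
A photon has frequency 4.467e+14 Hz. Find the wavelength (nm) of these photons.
671.13 nm

Using the wave equation: c = fλ

Solving for wavelength:
λ = c/f = (3×10⁸ m/s) / (4.467e+14 Hz)
λ = 671.13 nm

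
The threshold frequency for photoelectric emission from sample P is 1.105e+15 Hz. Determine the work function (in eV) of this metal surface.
4.57 eV

At the threshold frequency, photon energy equals work function:
φ = hf₀

Calculating:
φ = (6.626×10⁻³⁴ J·s)(1.105e+15 Hz)
φ = 4.57 eV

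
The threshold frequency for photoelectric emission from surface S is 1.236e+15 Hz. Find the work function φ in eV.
5.11 eV

At the threshold frequency, photon energy equals work function:
φ = hf₀

Calculating:
φ = (6.626×10⁻³⁴ J·s)(1.236e+15 Hz)
φ = 5.11 eV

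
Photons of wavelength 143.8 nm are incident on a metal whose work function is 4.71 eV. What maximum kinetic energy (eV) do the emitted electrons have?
3.9120 eV

Using Einstein's photoelectric equation: KE_max = hf - φ = hc/λ - φ

First, calculate the photon energy:
E_photon = hc/λ = (6.626×10⁻³⁴ J·s)(3×10⁸ m/s) / (143.8×10⁻⁹ m)
E_photon = 8.6220 eV

Then, the maximum kinetic energy:
KE_max = E_photon - φ = 8.6220 eV - 4.71 eV = 3.9120 eV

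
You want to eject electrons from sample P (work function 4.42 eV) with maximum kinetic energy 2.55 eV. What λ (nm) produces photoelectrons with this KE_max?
177.88 nm

From Einstein's equation: KE_max = hc/λ - φ

Rearranging for λ:
hc/λ = KE_max + φ
λ = hc/(KE_max + φ)

Required photon energy:
E_photon = KE_max + φ = 2.55 + 4.42 = 6.97 eV

Required wavelength:
λ = hc/E_photon = (6.626×10⁻³⁴)(3×10⁸) / (6.97 × 1.602×10⁻¹⁹)
λ = 177.88 nm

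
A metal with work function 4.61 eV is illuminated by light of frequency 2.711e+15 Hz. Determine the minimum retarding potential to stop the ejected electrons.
6.6018 V

The stopping potential V_s satisfies: eV_s = KE_max

First, find KE_max using Einstein's equation:
E_photon = hf = (6.626×10⁻³⁴ J·s)(2.711e+15 Hz) = 11.2118 eV
KE_max = E_photon - φ = 11.2118 - 4.61 = 6.6018 eV

Since eV_s = KE_max:
V_s = KE_max/e = 6.6018 V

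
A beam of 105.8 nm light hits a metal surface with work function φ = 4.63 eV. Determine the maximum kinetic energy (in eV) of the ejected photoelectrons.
7.0887 eV

Using Einstein's photoelectric equation: KE_max = hf - φ = hc/λ - φ

First, calculate the photon energy:
E_photon = hc/λ = (6.626×10⁻³⁴ J·s)(3×10⁸ m/s) / (105.8×10⁻⁹ m)
E_photon = 11.7187 eV

Then, the maximum kinetic energy:
KE_max = E_photon - φ = 11.7187 eV - 4.63 eV = 7.0887 eV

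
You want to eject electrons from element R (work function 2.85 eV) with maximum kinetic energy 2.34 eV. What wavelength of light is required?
238.89 nm

From Einstein's equation: KE_max = hc/λ - φ

Rearranging for λ:
hc/λ = KE_max + φ
λ = hc/(KE_max + φ)

Required photon energy:
E_photon = KE_max + φ = 2.34 + 2.85 = 5.19 eV

Required wavelength:
λ = hc/E_photon = (6.626×10⁻³⁴)(3×10⁸) / (5.19 × 1.602×10⁻¹⁹)
λ = 238.89 nm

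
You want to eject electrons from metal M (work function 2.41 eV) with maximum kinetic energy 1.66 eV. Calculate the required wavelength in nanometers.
304.63 nm

From Einstein's equation: KE_max = hc/λ - φ

Rearranging for λ:
hc/λ = KE_max + φ
λ = hc/(KE_max + φ)

Required photon energy:
E_photon = KE_max + φ = 1.66 + 2.41 = 4.07 eV

Required wavelength:
λ = hc/E_photon = (6.626×10⁻³⁴)(3×10⁸) / (4.07 × 1.602×10⁻¹⁹)
λ = 304.63 nm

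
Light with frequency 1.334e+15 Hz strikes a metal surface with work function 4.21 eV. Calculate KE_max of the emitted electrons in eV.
1.3070 eV

Using Einstein's photoelectric equation: KE_max = hf - φ

First, calculate the photon energy:
E_photon = hf = (6.626×10⁻³⁴ J·s)(1.334e+15 Hz)
E_photon = 5.5170 eV

Then, the maximum kinetic energy:
KE_max = E_photon - φ = 5.5170 eV - 4.21 eV = 1.3070 eV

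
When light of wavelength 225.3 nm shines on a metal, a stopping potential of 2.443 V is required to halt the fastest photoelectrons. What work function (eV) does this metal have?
3.06 eV

The stopping potential gives the maximum kinetic energy: KE_max = eV_s = 2.443 eV

From Einstein's photoelectric equation: KE_max = hc/λ - φ
Rearranging: φ = hc/λ - KE_max

Calculate photon energy:
E_photon = hc/λ = (6.626×10⁻³⁴ J·s)(3×10⁸ m/s) / (225.3×10⁻⁹ m) = 5.5031 eV

Therefore:
φ = 5.5031 - 2.443 = 3.06 eV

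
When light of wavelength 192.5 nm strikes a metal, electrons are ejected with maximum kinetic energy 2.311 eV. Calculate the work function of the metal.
4.13 eV

From Einstein's photoelectric equation: KE_max = hf - φ = hc/λ - φ

Rearranging for φ:
φ = hc/λ - KE_max

Calculate photon energy:
E_photon = hc/λ = 6.4407 eV

Therefore:
φ = 6.4407 - 2.311 = 4.13 eV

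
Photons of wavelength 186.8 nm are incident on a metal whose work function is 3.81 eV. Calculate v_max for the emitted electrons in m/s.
9.9726e+05 m/s

First, find the maximum kinetic energy:
E_photon = hc/λ = 6.6373 eV
KE_max = E_photon - φ = 6.6373 - 3.81 = 2.8273 eV

Convert to Joules: KE_max = 2.8273 × 1.602×10⁻¹⁹ J = 4.5298e-19 J

Then use KE = ½mv² to find velocity:
v = √(2·KE/m) = √(2 × 4.5298e-19 J / 9.109e-31 kg)
v = 9.9726e+05 m/s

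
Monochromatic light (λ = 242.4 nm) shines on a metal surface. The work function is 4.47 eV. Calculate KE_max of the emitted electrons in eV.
0.6449 eV

Using Einstein's photoelectric equation: KE_max = hf - φ = hc/λ - φ

First, calculate the photon energy:
E_photon = hc/λ = (6.626×10⁻³⁴ J·s)(3×10⁸ m/s) / (242.4×10⁻⁹ m)
E_photon = 5.1149 eV

Then, the maximum kinetic energy:
KE_max = E_photon - φ = 5.1149 eV - 4.47 eV = 0.6449 eV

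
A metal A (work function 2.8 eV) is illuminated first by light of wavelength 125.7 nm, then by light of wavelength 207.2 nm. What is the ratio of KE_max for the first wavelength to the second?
2.2186

Using Einstein's equation: KE_max = hc/λ - φ

For λ₁ = 125.7 nm:
E₁ = hc/λ₁ = 9.8635 eV
KE₁ = E₁ - φ = 9.8635 - 2.8 = 7.0635 eV

For λ₂ = 207.2 nm:
E₂ = hc/λ₂ = 5.9838 eV
KE₂ = E₂ - φ = 5.9838 - 2.8 = 3.1838 eV

Ratio: KE₁/KE₂ = 7.0635/3.1838 = 2.2186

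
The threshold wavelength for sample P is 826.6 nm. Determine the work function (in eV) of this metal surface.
1.50 eV

At the threshold wavelength, photon energy equals work function:
φ = hc/λ₀

Calculating:
φ = (6.626×10⁻³⁴ J·s)(3×10⁸ m/s) / (826.6×10⁻⁹ m)
φ = 1.50 eV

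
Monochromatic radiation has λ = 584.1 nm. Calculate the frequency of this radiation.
5.1326e+14 Hz

Using the wave equation: c = fλ

Solving for frequency:
f = c/λ = (3×10⁸ m/s) / (584.1×10⁻⁹ m)
f = 5.1326e+14 Hz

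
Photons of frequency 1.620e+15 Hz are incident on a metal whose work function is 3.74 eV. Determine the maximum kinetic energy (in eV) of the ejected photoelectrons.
2.9598 eV

Using Einstein's photoelectric equation: KE_max = hf - φ

First, calculate the photon energy:
E_photon = hf = (6.626×10⁻³⁴ J·s)(1.620e+15 Hz)
E_photon = 6.6998 eV

Then, the maximum kinetic energy:
KE_max = E_photon - φ = 6.6998 eV - 3.74 eV = 2.9598 eV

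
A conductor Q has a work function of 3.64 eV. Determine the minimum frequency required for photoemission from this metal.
8.8015e+14 Hz

The threshold frequency is when the photon energy equals the work function:
hf₀ = φ

Solving for f₀:
f₀ = φ/h = (3.64 eV × 1.602×10⁻¹⁹ J/eV) / (6.626×10⁻³⁴ J·s)
f₀ = 8.8015e+14 Hz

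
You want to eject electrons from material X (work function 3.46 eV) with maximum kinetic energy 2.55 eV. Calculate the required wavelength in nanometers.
206.30 nm

From Einstein's equation: KE_max = hc/λ - φ

Rearranging for λ:
hc/λ = KE_max + φ
λ = hc/(KE_max + φ)

Required photon energy:
E_photon = KE_max + φ = 2.55 + 3.46 = 6.01 eV

Required wavelength:
λ = hc/E_photon = (6.626×10⁻³⁴)(3×10⁸) / (6.01 × 1.602×10⁻¹⁹)
λ = 206.30 nm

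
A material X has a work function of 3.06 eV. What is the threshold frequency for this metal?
7.3990e+14 Hz

The threshold frequency is when the photon energy equals the work function:
hf₀ = φ

Solving for f₀:
f₀ = φ/h = (3.06 eV × 1.602×10⁻¹⁹ J/eV) / (6.626×10⁻³⁴ J·s)
f₀ = 7.3990e+14 Hz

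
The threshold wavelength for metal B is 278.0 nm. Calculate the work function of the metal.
4.46 eV

At the threshold wavelength, photon energy equals work function:
φ = hc/λ₀

Calculating:
φ = (6.626×10⁻³⁴ J·s)(3×10⁸ m/s) / (278.0×10⁻⁹ m)
φ = 4.46 eV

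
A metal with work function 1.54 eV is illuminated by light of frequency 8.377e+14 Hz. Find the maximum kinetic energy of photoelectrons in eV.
1.9244 eV

Using Einstein's photoelectric equation: KE_max = hf - φ

First, calculate the photon energy:
E_photon = hf = (6.626×10⁻³⁴ J·s)(8.377e+14 Hz)
E_photon = 3.4644 eV

Then, the maximum kinetic energy:
KE_max = E_photon - φ = 3.4644 eV - 1.54 eV = 1.9244 eV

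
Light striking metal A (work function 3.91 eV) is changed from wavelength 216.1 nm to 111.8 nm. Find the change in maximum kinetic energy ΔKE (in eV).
5.3525 eV

Using Einstein's equation: KE_max = hc/λ - φ

For λ₁ = 216.1 nm:
KE₁ = hc/λ₁ - φ = 5.7374 - 3.91 = 1.8274 eV

For λ₂ = 111.8 nm:
KE₂ = hc/λ₂ - φ = 11.0898 - 3.91 = 7.1798 eV

Change in KE:
ΔKE = KE₂ - KE₁ = 7.1798 - 1.8274 = 5.3525 eV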